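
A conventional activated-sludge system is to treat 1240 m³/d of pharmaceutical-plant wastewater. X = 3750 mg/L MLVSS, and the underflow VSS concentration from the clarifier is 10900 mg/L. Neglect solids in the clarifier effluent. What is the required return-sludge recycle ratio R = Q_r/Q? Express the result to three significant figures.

R ≈ 0.524

R = Q_r/Q = X/(X_r − X) = 3750 / (10900 − 3750) = 0.5245.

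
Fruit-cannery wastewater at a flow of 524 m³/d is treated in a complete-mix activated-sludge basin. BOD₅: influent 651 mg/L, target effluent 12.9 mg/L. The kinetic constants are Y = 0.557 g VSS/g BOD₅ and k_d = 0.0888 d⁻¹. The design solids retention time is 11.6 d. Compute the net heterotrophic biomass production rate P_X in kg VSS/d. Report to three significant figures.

Correct the yield for decay: Y_obs = Y/(1 + k_d θ_c) = 0.557 / (1 + 0.0888 × 11.6) = 0.557 / 2.030 = 0.2744.
Q·(S₀ − S) = 524 × (651 − 12.9) × 10⁻³ = 334.4 kg/d removed.
Net biomass production P_X = Y_obs × Q·(S₀ − S) = 0.2744 × 334.4 = 91.74 kg VSS/d.

P_X ≈ 91.7 kg VSS/d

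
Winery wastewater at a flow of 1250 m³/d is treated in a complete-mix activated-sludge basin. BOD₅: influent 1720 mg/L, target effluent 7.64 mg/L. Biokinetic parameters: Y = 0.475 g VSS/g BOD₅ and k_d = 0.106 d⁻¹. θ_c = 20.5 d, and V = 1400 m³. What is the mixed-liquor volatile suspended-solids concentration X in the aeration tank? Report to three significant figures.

X ≈ 4690 mg/L

X = Y·Q·ΔS·θ_c / [V·(1 + k_d θ_c)] = 0.475 × 1250 × (1720 − 7.64) × 20.5 / [1400 × (1 + 0.106 × 20.5)] = 4692 mg/L.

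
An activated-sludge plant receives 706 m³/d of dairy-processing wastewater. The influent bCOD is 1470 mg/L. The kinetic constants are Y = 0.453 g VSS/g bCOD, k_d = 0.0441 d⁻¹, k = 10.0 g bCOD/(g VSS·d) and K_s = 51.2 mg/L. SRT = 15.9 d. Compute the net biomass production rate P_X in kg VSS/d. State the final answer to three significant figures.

P_X ≈ 276 kg VSS/d

For a completely mixed reactor with recycle the Lawrence–McCarty relation gives S = K_s·(1 + k_d·θ_c) / [θ_c·(Y·k − k_d) − 1] = 51.2 × (1 + 0.0441 × 15.9) / [15.9 × (0.453 × 10.0 − 0.0441) − 1] = 87.10 / 70.33 = 1.239 mg/L.
Correct the yield for decay: Y_obs = Y/(1 + k_d θ_c) = 0.453 / (1 + 0.0441 × 15.9) = 0.453 / 1.701 = 0.2663.
Substrate removed = Q·(S₀ − S) = 706 m³/d × (1470 − 1.24) g/m³ = 1.04×10^6 g/d = 1037 kg/d.
Net biomass production P_X = Y_obs × Q·(S₀ − S) = 0.2663 × 1037 = 276.1 kg VSS/d.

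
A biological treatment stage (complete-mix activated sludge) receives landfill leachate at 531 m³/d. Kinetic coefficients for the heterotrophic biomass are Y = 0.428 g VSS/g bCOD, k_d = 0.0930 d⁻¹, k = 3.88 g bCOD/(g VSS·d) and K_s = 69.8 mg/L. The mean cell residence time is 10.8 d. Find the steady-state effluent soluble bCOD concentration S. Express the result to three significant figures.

From the Monod/SRT balance for a CMAS, S = K_s·(1+k_d θ_c)/[θ_c·(Y k − k_d) − 1] = 69.8 × (1 + 0.0930 × 10.8) / [10.8 × (0.428 × 3.88 − 0.0930) − 1] = 139.9 / 15.93 = 8.782 mg/L.

S ≈ 8.78 mg/L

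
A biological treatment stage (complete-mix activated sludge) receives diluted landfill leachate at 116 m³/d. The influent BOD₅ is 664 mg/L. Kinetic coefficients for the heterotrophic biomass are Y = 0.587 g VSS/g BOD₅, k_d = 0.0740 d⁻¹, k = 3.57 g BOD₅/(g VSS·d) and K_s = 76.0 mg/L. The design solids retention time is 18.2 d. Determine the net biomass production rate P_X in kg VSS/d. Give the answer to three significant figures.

For a completely mixed reactor with recycle the Lawrence–McCarty relation gives S = K_s·(1 + k_d·θ_c) / [θ_c·(Y·k − k_d) − 1] = 76.0 × (1 + 0.0740 × 18.2) / [18.2 × (0.587 × 3.57 − 0.0740) − 1] = 178.4 / 35.79 = 4.983 mg/L.
The observed yield is Y_obs = Y/(1 + k_d·θ_c) = 0.587 / (1 + 0.0740 × 18.2) = 0.587 / 2.347 = 0.2501 g VSS per g BOD₅ removed.
ΔS = 664 − 4.98 = 659.0 mg/L, so the substrate removal rate is 116 × 659.0/1000 = 76.45 kg BOD₅/d.
Net biomass production P_X = Y_obs × Q·(S₀ − S) = 0.2501 × 76.45 = 19.12 kg VSS/d.

P_X ≈ 19.1 kg VSS/d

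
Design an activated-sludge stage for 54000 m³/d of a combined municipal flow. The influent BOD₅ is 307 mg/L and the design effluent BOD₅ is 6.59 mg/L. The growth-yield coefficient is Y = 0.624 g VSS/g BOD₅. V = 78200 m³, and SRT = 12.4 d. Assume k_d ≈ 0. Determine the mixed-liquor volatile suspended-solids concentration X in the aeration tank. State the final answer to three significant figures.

X ≈ 1610 mg/L

Without decay, X = Y Q (S₀−S) θ_c / V = 0.624 × 54000 × (307 − 6.59) × 12.4 / 78200 = 1605 mg/L.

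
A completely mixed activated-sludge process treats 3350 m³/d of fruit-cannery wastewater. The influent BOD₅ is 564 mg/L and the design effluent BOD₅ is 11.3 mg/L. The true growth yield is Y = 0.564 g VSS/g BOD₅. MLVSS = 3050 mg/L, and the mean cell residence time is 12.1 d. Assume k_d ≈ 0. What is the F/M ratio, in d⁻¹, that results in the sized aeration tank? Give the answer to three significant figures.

F/M ≈ 0.150 d⁻¹

Biomass mass balance (decay neglected): V·X = Y·Q·(S₀ − S)·θ_c, so V = 0.564 × 3350 × (564 − 11.3) × 12.1 / 3050 = 4143 m³.
F/M = Q·S₀ / (V·X) = 3350 × 564 / (4143 × 3050) = 0.1495 g BOD₅·(g VSS·d)⁻¹.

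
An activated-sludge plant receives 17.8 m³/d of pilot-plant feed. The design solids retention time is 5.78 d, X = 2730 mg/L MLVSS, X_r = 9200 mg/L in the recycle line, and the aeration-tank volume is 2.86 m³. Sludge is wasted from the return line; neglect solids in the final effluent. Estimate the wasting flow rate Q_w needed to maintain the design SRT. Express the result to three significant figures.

Q_w = (V·X)/(θ_c X_r) = 2.860 × 2730 / (5.78 × 9200) = 0.1468 m³/d.

Q_w ≈ 0.147 m³/d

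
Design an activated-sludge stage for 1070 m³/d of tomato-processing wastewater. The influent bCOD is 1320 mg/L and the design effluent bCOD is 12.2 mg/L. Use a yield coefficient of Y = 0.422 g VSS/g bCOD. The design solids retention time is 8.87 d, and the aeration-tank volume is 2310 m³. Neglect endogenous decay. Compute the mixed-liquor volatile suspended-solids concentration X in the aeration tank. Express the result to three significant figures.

From V·X = Y·Q·(S₀ − S)·θ_c (decay neglected): X = 0.422 × 1070 × (1320 − 12.2) × 8.87 / 2310 = 2268 mg/L.

X ≈ 2270 mg/L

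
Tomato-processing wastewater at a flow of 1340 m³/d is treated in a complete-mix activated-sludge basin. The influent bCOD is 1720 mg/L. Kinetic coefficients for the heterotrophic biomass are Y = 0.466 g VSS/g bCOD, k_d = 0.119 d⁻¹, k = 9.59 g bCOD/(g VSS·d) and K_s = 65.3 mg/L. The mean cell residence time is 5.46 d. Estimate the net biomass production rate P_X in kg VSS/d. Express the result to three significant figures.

Effluent substrate depends only on kinetics and SRT: S = K_s(1 + k_d θ_c) / [θ_c(Yk − k_d) − 1] = 65.3 × (1 + 0.119 × 5.46) / [5.46 × (0.466 × 9.59 − 0.119) − 1] = 107.7 / 22.75 = 4.735 mg/L.
Correct the yield for decay: Y_obs = Y/(1 + k_d θ_c) = 0.466 / (1 + 0.119 × 5.46) = 0.466 / 1.650 = 0.2825.
Q·(S₀ − S) = 1340 × (1720 − 4.74) × 10⁻³ = 2298 kg/d removed.
Net biomass production P_X = Y_obs × Q·(S₀ − S) = 0.2825 × 2298 = 649.2 kg VSS/d.

P_X ≈ 649 kg VSS/d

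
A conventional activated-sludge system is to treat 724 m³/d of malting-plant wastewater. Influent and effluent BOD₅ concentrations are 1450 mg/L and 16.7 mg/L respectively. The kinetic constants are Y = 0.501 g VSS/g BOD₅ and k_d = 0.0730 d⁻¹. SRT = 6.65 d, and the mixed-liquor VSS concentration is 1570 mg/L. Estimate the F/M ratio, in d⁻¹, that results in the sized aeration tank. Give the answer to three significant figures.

Steady-state biomass mass balance: V·X·(1 + k_d·θ_c) = Y·Q·(S₀ − S)·θ_c, so V = 0.501 × 724 × (1450 − 16.7) × 6.65 / [1570 × (1 + 0.0730 × 6.65)] = 3.46×10^6 / 2332 = 1482 m³.
F/M = Q·S₀ / (V·X) = 724 × 1450 / (1482 × 1570) = 0.4511 g BOD₅·(g VSS·d)⁻¹.

F/M ≈ 0.451 d⁻¹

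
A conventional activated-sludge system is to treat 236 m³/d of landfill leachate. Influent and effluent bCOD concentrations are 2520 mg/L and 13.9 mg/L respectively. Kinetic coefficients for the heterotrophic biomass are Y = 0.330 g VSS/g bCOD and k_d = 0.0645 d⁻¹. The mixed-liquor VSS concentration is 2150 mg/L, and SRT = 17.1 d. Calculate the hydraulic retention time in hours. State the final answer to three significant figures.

τ ≈ 75.1 h

From the SRT design equation V = Y Q (S₀−S) θ_c / [X (1 + k_d θ_c)] = 0.330 × 236 × (2520 − 13.9) × 17.1 / [2150 × (1 + 0.0645 × 17.1)] = 3.34×10^6 / 4521 = 738.2 m³.
τ = V/Q = 738.2/236 = 3.128 d, or 75.07 h.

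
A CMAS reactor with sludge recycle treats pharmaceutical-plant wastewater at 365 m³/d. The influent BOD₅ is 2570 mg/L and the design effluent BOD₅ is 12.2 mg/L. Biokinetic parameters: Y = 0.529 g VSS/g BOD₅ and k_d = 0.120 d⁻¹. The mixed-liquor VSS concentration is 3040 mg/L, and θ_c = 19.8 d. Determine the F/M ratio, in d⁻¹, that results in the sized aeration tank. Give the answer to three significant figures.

Rearranging the biomass balance for a CMAS with decay, V = Y·Q·ΔS·θ_c / [X·(1+k_d θ_c)] = 0.529 × 365 × (2570 − 12.2) × 19.8 / [3040 × (1 + 0.120 × 19.8)] = 9.78×10^6 / 10263 = 952.8 m³.
Food-to-microorganism ratio F/M = Q S₀ / (V X) = 365 × 2570 / (952.8 × 3040) = 0.3239 d⁻¹.

F/M ≈ 0.324 d⁻¹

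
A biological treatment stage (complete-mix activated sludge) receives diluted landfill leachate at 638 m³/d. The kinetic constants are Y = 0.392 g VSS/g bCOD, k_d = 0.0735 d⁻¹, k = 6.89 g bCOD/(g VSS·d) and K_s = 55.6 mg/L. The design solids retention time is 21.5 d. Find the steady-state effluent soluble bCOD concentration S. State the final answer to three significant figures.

For a completely mixed reactor with recycle the Lawrence–McCarty relation gives S = K_s·(1 + k_d·θ_c) / [θ_c·(Y·k − k_d) − 1] = 55.6 × (1 + 0.0735 × 21.5) / [21.5 × (0.392 × 6.89 − 0.0735) − 1] = 143.5 / 55.49 = 2.585 mg/L.

S ≈ 2.59 mg/L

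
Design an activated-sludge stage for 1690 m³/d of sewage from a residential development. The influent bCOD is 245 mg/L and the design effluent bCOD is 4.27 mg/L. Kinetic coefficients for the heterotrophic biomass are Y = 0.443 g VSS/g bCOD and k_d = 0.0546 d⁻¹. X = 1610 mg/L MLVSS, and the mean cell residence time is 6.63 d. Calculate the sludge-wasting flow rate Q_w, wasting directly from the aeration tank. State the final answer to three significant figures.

From the SRT design equation V = Y Q (S₀−S) θ_c / [X (1 + k_d θ_c)] = 0.443 × 1690 × (245 − 4.27) × 6.63 / [1610 × (1 + 0.0546 × 6.63)] = 1.19×10^6 / 2193 = 544.9 m³.
Wasting from the aeration tank: Q_w = V / θ_c = 544.9 / 6.63 = 82.19 m³/d.

Q_w ≈ 82.2 m³/d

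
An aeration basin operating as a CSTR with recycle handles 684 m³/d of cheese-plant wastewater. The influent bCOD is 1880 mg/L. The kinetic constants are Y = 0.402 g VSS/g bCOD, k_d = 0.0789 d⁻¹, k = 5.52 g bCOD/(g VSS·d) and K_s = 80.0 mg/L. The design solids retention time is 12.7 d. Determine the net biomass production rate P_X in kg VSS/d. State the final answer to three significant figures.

For a completely mixed reactor with recycle the Lawrence–McCarty relation gives S = K_s·(1 + k_d·θ_c) / [θ_c·(Y·k − k_d) − 1] = 80.0 × (1 + 0.0789 × 12.7) / [12.7 × (0.402 × 5.52 − 0.0789) − 1] = 160.2 / 26.18 = 6.118 mg/L.
Observed yield with endogenous decay: Y_obs = Y / (1 + k_d·θ_c) = 0.402 / (1 + 0.0789 × 12.7) = 0.402 / 2.002 = 0.2008 g VSS/g bCOD.
Substrate removed = Q·(S₀ − S) = 684 m³/d × (1880 − 6.12) g/m³ = 1.28×10^6 g/d = 1282 kg/d.
Net biomass production P_X = Y_obs × Q·(S₀ − S) = 0.2008 × 1282 = 257.4 kg VSS/d.

P_X ≈ 257 kg VSS/d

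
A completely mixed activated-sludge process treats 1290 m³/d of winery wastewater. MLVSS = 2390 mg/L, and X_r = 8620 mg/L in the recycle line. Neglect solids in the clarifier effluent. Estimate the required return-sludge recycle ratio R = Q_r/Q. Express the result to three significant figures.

Mass balance around the secondary clarifier (neglecting effluent solids): R = X / (X_r − X) = 2390 / (8620 − 2390) = 0.3836.

R ≈ 0.384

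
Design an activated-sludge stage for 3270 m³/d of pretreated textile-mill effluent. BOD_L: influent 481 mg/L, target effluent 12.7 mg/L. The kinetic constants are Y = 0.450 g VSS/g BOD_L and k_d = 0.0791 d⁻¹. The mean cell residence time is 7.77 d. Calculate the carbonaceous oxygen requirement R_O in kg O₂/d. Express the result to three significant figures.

Observed yield with endogenous decay: Y_obs = Y / (1 + k_d·θ_c) = 0.450 / (1 + 0.0791 × 7.77) = 0.450 / 1.615 = 0.2787 g VSS/g BOD_L.
Mass of BOD_L removed per day: Q(S₀ − S) = 3270 × 468.3 g/m³ = 1531 kg/d.
Net sludge production P_X = 0.2787 × 1531 = 426.8 kg VSS/d.
R_O = Q·(S₀ − S) − 1.42·P_X = 1531 − 1.42 × 426.8 = 925.3 kg O₂/d.

R_O ≈ 925 kg O₂/d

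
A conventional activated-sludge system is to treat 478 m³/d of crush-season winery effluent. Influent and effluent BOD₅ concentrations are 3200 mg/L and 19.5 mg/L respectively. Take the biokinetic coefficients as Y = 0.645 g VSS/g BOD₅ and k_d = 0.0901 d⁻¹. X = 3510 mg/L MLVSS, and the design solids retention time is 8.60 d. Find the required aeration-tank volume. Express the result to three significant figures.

From the SRT design equation V = Y Q (S₀−S) θ_c / [X (1 + k_d θ_c)] = 0.645 × 478 × (3200 − 19.5) × 8.60 / [3510 × (1 + 0.0901 × 8.60)] = 8.43×10^6 / 6230 = 1354 m³.

V ≈ 1350 m³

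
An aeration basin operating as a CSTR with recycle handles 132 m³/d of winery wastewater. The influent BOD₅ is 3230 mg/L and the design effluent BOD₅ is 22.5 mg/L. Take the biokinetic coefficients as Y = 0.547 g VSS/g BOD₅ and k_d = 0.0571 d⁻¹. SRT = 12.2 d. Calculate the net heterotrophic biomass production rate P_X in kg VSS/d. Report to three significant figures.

P_X ≈ 137 kg VSS/d

Observed yield with endogenous decay: Y_obs = Y / (1 + k_d·θ_c) = 0.547 / (1 + 0.0571 × 12.2) = 0.547 / 1.697 = 0.3224 g VSS/g BOD₅.
Q·(S₀ − S) = 132 × (3230 − 22.5) × 10⁻³ = 423.4 kg/d removed.
So the net sludge growth is P_X = 0.3224 × 423.4 = 136.5 kg VSS/d.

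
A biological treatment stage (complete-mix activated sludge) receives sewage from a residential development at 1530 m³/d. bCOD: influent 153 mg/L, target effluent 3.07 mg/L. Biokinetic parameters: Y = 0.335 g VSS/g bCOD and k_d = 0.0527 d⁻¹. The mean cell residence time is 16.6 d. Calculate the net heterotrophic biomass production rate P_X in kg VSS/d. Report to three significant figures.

P_X ≈ 41.0 kg VSS/d

Y_obs = Y / (1 + k_d θ_c) = 0.335 / (1 + 0.0527 × 16.6) = 0.335 / 1.875 = 0.1787.
Substrate removed = Q·(S₀ − S) = 1530 m³/d × (153 − 3.07) g/m³ = 2.29×10^5 g/d = 229.4 kg/d.
Net biomass production P_X = Y_obs × Q·(S₀ − S) = 0.1787 × 229.4 = 40.99 kg VSS/d.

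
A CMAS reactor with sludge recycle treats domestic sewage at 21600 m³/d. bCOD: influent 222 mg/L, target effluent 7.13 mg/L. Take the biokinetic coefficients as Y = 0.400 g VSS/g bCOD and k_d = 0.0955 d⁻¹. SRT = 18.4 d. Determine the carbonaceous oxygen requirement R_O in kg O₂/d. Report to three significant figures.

Observed yield with endogenous decay: Y_obs = Y / (1 + k_d·θ_c) = 0.400 / (1 + 0.0955 × 18.4) = 0.400 / 2.757 = 0.1451 g VSS/g bCOD.
Mass of bCOD removed per day: Q(S₀ − S) = 21600 × 214.9 g/m³ = 4641 kg/d.
P_X = Y_obs·Q·(S₀ − S) = 0.1451 × 4641 = 673.3 kg VSS/d.
R_O = Q·ΔS − 1.42 P_X = 4641 − 956.1 = 3685 kg O₂/d.

R_O ≈ 3690 kg O₂/d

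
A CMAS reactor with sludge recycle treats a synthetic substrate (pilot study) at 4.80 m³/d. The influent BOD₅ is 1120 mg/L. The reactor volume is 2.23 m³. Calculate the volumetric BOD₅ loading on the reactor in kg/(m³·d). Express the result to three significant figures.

L_v = Q S₀ / V = 4.80 × 1120 × 10⁻³ / 2.230 = 2.411 kg/(m³·d).

L_v ≈ 2.41 kg BOD₅/(m³·d)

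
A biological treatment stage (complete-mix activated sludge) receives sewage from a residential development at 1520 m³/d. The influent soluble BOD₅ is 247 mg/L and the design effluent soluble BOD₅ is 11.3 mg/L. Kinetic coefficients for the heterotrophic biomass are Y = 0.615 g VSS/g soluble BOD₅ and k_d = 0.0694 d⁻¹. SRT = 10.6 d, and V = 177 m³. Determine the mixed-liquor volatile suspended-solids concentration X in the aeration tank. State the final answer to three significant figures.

X ≈ 7600 mg/L

X = Y·Q·ΔS·θ_c / [V·(1 + k_d θ_c)] = 0.615 × 1520 × (247 − 11.3) × 10.6 / [177 × (1 + 0.0694 × 10.6)] = 7602 mg/L.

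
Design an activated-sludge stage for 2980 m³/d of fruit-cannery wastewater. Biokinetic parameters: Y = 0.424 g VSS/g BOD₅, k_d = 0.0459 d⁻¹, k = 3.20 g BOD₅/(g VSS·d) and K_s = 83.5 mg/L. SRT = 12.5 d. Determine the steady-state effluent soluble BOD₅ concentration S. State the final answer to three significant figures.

S ≈ 8.54 mg/L

Effluent substrate depends only on kinetics and SRT: S = K_s(1 + k_d θ_c) / [θ_c(Yk − k_d) − 1] = 83.5 × (1 + 0.0459 × 12.5) / [12.5 × (0.424 × 3.20 − 0.0459) − 1] = 131.4 / 15.39 = 8.541 mg/L.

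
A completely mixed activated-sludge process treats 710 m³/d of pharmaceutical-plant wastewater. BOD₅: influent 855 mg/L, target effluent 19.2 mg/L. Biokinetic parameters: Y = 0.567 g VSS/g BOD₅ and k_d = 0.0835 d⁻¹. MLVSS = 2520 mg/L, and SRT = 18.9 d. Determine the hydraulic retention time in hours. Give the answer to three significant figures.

Rearranging the biomass balance for a CMAS with decay, V = Y·Q·ΔS·θ_c / [X·(1+k_d θ_c)] = 0.567 × 710 × (855 − 19.2) × 18.9 / [2520 × (1 + 0.0835 × 18.9)] = 6.36×10^6 / 6497 = 978.8 m³.
Hydraulic retention time τ = V/Q = 978.8 / 710 = 1.379 d = 33.09 h.

τ ≈ 33.1 h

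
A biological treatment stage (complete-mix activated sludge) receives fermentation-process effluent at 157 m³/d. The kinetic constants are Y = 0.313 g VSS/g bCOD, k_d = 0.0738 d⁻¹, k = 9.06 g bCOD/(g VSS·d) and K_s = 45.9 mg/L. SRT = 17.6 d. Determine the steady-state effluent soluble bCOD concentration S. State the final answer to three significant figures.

For a completely mixed reactor with recycle the Lawrence–McCarty relation gives S = K_s·(1 + k_d·θ_c) / [θ_c·(Y·k − k_d) − 1] = 45.9 × (1 + 0.0738 × 17.6) / [17.6 × (0.313 × 9.06 − 0.0738) − 1] = 105.5 / 47.61 = 2.216 mg/L.

S ≈ 2.22 mg/L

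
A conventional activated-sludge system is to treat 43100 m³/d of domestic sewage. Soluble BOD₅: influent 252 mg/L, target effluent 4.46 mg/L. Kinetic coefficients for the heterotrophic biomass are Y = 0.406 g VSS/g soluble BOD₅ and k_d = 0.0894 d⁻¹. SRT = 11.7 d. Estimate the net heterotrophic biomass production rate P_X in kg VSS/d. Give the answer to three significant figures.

Observed yield with endogenous decay: Y_obs = Y / (1 + k_d·θ_c) = 0.406 / (1 + 0.0894 × 11.7) = 0.406 / 2.046 = 0.1984 g VSS/g soluble BOD₅.
Substrate removed = Q·(S₀ − S) = 43100 m³/d × (252 − 4.46) g/m³ = 1.07×10^7 g/d = 10669 kg/d.
P_X = Y_obs · Q(S₀ − S) = 0.1984 × 10669 = 2117 kg VSS/d.

P_X ≈ 2120 kg VSS/d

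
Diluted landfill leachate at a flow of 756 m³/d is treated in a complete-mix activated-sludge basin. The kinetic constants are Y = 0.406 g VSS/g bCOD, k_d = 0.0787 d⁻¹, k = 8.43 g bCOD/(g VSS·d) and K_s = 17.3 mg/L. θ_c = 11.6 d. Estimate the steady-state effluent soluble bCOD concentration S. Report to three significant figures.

S ≈ 0.876 mg/L

For a completely mixed reactor with recycle the Lawrence–McCarty relation gives S = K_s·(1 + k_d·θ_c) / [θ_c·(Y·k − k_d) − 1] = 17.3 × (1 + 0.0787 × 11.6) / [11.6 × (0.406 × 8.43 − 0.0787) − 1] = 33.09 / 37.79 = 0.8757 mg/L.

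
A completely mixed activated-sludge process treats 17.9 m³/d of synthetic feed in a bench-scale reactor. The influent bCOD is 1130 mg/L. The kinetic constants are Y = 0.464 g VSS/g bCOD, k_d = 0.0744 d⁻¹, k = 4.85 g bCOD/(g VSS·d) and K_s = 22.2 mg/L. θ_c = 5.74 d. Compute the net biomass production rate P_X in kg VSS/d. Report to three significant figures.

Effluent substrate depends only on kinetics and SRT: S = K_s(1 + k_d θ_c) / [θ_c(Yk − k_d) − 1] = 22.2 × (1 + 0.0744 × 5.74) / [5.74 × (0.464 × 4.85 − 0.0744) − 1] = 31.68 / 11.49 = 2.757 mg/L.
Observed yield with endogenous decay: Y_obs = Y / (1 + k_d·θ_c) = 0.464 / (1 + 0.0744 × 5.74) = 0.464 / 1.427 = 0.3251 g VSS/g bCOD.
Substrate removed = Q·(S₀ − S) = 17.9 m³/d × (1130 − 2.76) g/m³ = 2.02×10^4 g/d = 20.18 kg/d.
Biomass produced: P_X = Y_obs·Q·ΔS = 0.3251 × 20.18 ≈ 6.561 kg VSS/d.

P_X ≈ 6.56 kg VSS/d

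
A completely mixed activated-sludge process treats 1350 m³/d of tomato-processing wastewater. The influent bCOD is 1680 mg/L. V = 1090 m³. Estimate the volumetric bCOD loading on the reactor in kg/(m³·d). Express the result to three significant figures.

L_v = Q S₀ / V = 1350 × 1680 × 10⁻³ / 1090 = 2.081 kg/(m³·d).

L_v ≈ 2.08 kg bCOD/(m³·d)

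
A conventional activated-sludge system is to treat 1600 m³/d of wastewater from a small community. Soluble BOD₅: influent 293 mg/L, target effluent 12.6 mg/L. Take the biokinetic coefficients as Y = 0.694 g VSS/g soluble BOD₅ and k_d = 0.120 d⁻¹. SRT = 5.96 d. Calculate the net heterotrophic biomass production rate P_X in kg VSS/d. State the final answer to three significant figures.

P_X ≈ 182 kg VSS/d

The observed yield is Y_obs = Y/(1 + k_d·θ_c) = 0.694 / (1 + 0.120 × 5.96) = 0.694 / 1.715 = 0.4046 g VSS per g soluble BOD₅ removed.
Q·(S₀ − S) = 1600 × (293 − 12.6) × 10⁻³ = 448.6 kg/d removed.
P_X = Y_obs · Q(S₀ − S) = 0.4046 × 448.6 = 181.5 kg VSS/d.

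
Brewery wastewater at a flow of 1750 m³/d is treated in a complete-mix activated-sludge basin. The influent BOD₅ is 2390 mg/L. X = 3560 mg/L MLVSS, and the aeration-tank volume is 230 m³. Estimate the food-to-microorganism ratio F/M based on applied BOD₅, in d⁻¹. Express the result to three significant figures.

F/M = Q·S₀ / (V·X) = 1750 × 2390 / (230.0 × 3560) = 5.108 g BOD₅·(g VSS·d)⁻¹.

F/M ≈ 5.11 d⁻¹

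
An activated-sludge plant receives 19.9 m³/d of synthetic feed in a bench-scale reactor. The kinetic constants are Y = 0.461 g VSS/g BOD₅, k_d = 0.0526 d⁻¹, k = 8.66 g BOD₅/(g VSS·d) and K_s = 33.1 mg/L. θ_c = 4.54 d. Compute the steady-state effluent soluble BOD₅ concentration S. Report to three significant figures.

S ≈ 2.43 mg/L

For a completely mixed reactor with recycle the Lawrence–McCarty relation gives S = K_s·(1 + k_d·θ_c) / [θ_c·(Y·k − k_d) − 1] = 33.1 × (1 + 0.0526 × 4.54) / [4.54 × (0.461 × 8.66 − 0.0526) − 1] = 41.00 / 16.89 = 2.428 mg/L.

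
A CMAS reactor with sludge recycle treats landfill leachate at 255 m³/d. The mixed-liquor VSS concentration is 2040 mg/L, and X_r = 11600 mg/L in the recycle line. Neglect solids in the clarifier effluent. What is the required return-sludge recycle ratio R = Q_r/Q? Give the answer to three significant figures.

R ≈ 0.213

Mass balance around the secondary clarifier (neglecting effluent solids): R = X / (X_r − X) = 2040 / (11600 − 2040) = 0.2134.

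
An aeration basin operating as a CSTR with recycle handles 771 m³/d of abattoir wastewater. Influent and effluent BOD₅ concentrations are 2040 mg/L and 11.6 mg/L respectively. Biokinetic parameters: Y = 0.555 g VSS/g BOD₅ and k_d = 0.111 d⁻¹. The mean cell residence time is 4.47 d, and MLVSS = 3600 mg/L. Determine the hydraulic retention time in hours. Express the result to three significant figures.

Rearranging the biomass balance for a CMAS with decay, V = Y·Q·ΔS·θ_c / [X·(1+k_d θ_c)] = 0.555 × 771 × (2040 − 11.6) × 4.47 / [3600 × (1 + 0.111 × 4.47)] = 3.88×10^6 / 5386 = 720.3 m³.
Hydraulic retention time τ = V/Q = 720.3 / 771 = 0.9343 d = 22.42 h.

τ ≈ 22.4 h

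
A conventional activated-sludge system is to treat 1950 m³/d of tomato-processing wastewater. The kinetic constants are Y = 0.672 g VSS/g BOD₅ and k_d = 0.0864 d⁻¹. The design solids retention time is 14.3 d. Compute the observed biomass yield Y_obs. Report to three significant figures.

Y_obs ≈ 0.301 g VSS/g BOD₅

Correct the yield for decay: Y_obs = Y/(1 + k_d θ_c) = 0.672 / (1 + 0.0864 × 14.3) = 0.672 / 2.236 = 0.3006.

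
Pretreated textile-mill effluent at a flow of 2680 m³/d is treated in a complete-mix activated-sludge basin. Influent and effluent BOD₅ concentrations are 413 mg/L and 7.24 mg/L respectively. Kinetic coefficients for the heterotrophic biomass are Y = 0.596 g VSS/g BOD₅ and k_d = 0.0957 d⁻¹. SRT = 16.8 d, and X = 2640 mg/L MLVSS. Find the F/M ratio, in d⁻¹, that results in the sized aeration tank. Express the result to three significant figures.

F/M ≈ 0.265 d⁻¹

Rearranging the biomass balance for a CMAS with decay, V = Y·Q·ΔS·θ_c / [X·(1+k_d θ_c)] = 0.596 × 2680 × (413 − 7.24) × 16.8 / [2640 × (1 + 0.0957 × 16.8)] = 1.09×10^7 / 6884 = 1582 m³.
Food-to-microorganism ratio F/M = Q S₀ / (V X) = 2680 × 413 / (1582 × 2640) = 0.2651 d⁻¹.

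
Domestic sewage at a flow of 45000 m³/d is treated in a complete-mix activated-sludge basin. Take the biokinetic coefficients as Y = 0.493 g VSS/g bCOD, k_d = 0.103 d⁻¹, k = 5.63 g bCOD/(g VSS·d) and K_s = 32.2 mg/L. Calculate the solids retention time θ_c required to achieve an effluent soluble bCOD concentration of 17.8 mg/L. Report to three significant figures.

θ_c ≈ 1.13 d

At the target effluent, Y k S/(K_s+S) = 0.493×5.63×17.8/50.00 = 0.9881 d⁻¹.
θ_c = 1/(μ − k_d) = 1/(0.9881 − 0.103) = 1/0.8851 = 1.130 d.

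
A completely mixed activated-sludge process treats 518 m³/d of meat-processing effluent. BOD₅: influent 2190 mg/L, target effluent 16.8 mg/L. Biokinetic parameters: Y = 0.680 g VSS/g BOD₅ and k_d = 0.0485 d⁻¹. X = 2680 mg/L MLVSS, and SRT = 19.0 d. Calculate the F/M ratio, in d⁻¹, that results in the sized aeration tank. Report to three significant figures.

F/M ≈ 0.150 d⁻¹

From the SRT design equation V = Y Q (S₀−S) θ_c / [X (1 + k_d θ_c)] = 0.680 × 518 × (2190 − 16.8) × 19.0 / [2680 × (1 + 0.0485 × 19.0)] = 1.45×10^7 / 5150 = 2824 m³.
F/M = Q·S₀ / (V·X) = 518 × 2190 / (2824 × 2680) = 0.1499 g BOD₅·(g VSS·d)⁻¹.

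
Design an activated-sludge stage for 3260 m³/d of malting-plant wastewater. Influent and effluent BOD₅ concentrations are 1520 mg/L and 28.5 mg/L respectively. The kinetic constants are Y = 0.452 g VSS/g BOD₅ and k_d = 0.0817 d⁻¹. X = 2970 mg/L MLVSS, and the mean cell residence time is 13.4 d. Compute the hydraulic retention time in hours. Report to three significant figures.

From the SRT design equation V = Y Q (S₀−S) θ_c / [X (1 + k_d θ_c)] = 0.452 × 3260 × (1520 − 28.5) × 13.4 / [2970 × (1 + 0.0817 × 13.4)] = 2.94×10^7 / 6221 = 4734 m³.
Hydraulic retention time τ = V/Q = 4734 / 3260 = 1.452 d = 34.85 h.

τ ≈ 34.8 h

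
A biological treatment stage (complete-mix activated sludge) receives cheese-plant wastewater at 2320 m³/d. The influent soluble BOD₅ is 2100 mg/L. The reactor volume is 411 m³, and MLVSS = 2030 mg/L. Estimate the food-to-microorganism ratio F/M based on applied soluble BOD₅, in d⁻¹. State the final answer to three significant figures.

F/M ≈ 5.84 d⁻¹

F/M = applied load / biomass = Q·S₀/(V·X) = 2320 × 2100 / (411.0 × 2030) = 5.839 d⁻¹.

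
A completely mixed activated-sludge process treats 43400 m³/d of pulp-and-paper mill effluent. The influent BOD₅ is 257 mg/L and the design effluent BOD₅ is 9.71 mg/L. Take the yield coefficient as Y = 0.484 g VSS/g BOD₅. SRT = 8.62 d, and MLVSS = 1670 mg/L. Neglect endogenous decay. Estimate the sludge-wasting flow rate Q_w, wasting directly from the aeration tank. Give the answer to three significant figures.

Q_w ≈ 3110 m³/d

V·X = Y·Q·ΔS·θ_c gives V = 0.484 × 43400 × (257 − 9.71) × 8.62 / 1670 = 26812 m³.
For wasting at MLVSS concentration, Q_w = V/θ_c = 26812/8.62 = 3110 m³/d.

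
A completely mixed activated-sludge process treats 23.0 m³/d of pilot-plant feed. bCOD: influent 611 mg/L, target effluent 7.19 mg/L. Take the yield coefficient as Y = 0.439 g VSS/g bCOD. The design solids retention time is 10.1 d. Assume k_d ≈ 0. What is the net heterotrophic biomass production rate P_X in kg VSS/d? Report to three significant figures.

No decay correction is needed, so Y_obs = Y = 0.439.
ΔS = 611 − 7.19 = 603.8 mg/L, so the substrate removal rate is 23.0 × 603.8/1000 = 13.89 kg bCOD/d.
Biomass produced: P_X = Y_obs·Q·ΔS = 0.4390 × 13.89 ≈ 6.097 kg VSS/d.

P_X ≈ 6.10 kg VSS/d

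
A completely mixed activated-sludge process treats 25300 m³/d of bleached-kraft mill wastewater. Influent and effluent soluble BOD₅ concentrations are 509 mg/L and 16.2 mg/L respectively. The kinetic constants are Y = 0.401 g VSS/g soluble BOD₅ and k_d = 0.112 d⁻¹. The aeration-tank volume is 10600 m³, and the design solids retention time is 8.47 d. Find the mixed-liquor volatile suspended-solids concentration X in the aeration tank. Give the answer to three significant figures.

X = Y·Q·ΔS·θ_c / [V·(1 + k_d θ_c)] = 0.401 × 25300 × (509 − 16.2) × 8.47 / [10600 × (1 + 0.112 × 8.47)] = 2050 mg/L.

X ≈ 2050 mg/L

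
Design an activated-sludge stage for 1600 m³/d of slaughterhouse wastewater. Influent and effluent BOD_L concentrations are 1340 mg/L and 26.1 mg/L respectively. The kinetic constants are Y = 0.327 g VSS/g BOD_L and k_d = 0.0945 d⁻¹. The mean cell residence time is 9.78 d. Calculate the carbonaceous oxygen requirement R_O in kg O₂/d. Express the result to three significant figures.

Correct the yield for decay: Y_obs = Y/(1 + k_d θ_c) = 0.327 / (1 + 0.0945 × 9.78) = 0.327 / 1.924 = 0.1699.
Substrate removed = Q·(S₀ − S) = 1600 m³/d × (1340 − 26.1) g/m³ = 2.1×10^6 g/d = 2102 kg/d.
Biomass synthesised: P_X = Y_obs × 2102 = 357.3 kg VSS/d.
Carbonaceous O₂ demand = substrate oxidised − cell-mass equivalent = 2102 − 1.42 × 357.3 = 1595 kg O₂/d.

R_O ≈ 1590 kg O₂/d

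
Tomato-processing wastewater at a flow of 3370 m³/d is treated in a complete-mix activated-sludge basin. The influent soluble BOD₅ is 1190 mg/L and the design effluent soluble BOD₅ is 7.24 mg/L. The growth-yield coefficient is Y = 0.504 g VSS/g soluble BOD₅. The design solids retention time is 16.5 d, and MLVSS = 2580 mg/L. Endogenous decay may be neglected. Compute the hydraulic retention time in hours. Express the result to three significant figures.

With k_d = 0 the design equation reduces to V = Y Q (S₀−S) θ_c / X = 0.504 × 3370 × (1190 − 7.24) × 16.5 / 2580 = 12848 m³.
τ = V/Q = 12848/3370 = 3.812 d, or 91.50 h.

τ ≈ 91.5 h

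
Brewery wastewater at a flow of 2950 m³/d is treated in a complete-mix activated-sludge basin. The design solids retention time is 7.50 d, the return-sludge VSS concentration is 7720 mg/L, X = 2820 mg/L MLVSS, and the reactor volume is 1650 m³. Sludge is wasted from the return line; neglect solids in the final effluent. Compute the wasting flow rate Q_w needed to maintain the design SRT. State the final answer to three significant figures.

Q_w ≈ 80.4 m³/d

Q_w = (V·X)/(θ_c X_r) = 1650 × 2820 / (7.50 × 7720) = 80.36 m³/d.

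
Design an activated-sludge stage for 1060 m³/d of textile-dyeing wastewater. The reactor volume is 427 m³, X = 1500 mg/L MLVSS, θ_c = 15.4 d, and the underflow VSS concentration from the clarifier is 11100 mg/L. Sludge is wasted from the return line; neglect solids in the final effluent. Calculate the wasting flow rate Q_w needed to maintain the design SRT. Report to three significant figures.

Q_w ≈ 3.75 m³/d

Q_w = (V·X)/(θ_c X_r) = 427.0 × 1500 / (15.4 × 11100) = 3.747 m³/d.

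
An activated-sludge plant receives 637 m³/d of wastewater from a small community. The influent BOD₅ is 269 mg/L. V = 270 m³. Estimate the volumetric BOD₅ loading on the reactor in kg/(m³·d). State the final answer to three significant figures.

L_v ≈ 0.635 kg BOD₅/(m³·d)

Volumetric loading L_v = Q·S₀ / V = 637 × 269 g/m³ / 270.0 m³ = 634.6 g/(m³·d) = 0.6346 kg BOD₅/(m³·d).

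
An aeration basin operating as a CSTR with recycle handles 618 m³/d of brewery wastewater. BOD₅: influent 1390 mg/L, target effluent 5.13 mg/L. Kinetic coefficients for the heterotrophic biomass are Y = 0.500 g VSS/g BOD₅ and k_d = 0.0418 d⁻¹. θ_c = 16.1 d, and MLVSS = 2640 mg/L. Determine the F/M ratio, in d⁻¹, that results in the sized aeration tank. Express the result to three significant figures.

F/M ≈ 0.209 d⁻¹

From the SRT design equation V = Y Q (S₀−S) θ_c / [X (1 + k_d θ_c)] = 0.500 × 618 × (1390 − 5.13) × 16.1 / [2640 × (1 + 0.0418 × 16.1)] = 6.89×10^6 / 4417 = 1560 m³.
Food-to-microorganism ratio F/M = Q S₀ / (V X) = 618 × 1390 / (1560 × 2640) = 0.2086 d⁻¹.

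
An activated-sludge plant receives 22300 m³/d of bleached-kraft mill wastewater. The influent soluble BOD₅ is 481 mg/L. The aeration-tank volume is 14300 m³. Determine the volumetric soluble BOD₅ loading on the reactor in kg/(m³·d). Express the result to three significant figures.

Applied soluble BOD₅ load per unit volume = Q·S₀/V = (22300 × 481/1000)/14300 = 0.7501 kg soluble BOD₅·m⁻³·d⁻¹.

L_v ≈ 0.750 kg soluble BOD₅/(m³·d)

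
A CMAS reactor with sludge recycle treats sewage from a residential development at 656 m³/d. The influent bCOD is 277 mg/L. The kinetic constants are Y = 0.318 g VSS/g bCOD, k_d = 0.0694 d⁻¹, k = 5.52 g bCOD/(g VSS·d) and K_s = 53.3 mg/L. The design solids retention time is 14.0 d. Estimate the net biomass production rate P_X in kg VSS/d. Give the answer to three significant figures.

P_X ≈ 28.8 kg VSS/d

Effluent substrate depends only on kinetics and SRT: S = K_s(1 + k_d θ_c) / [θ_c(Yk − k_d) − 1] = 53.3 × (1 + 0.0694 × 14.0) / [14.0 × (0.318 × 5.52 − 0.0694) − 1] = 105.1 / 22.60 = 4.649 mg/L.
Y_obs = Y / (1 + k_d θ_c) = 0.318 / (1 + 0.0694 × 14.0) = 0.318 / 1.972 = 0.1613.
Mass of bCOD removed per day: Q(S₀ − S) = 656 × 272.4 g/m³ = 178.7 kg/d.
So the net sludge growth is P_X = 0.1613 × 178.7 = 28.82 kg VSS/d.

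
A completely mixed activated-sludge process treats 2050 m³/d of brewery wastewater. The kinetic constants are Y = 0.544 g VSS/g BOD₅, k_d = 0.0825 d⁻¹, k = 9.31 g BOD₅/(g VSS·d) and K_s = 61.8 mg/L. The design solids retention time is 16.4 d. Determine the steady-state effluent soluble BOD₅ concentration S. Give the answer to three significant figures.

Effluent substrate depends only on kinetics and SRT: S = K_s(1 + k_d θ_c) / [θ_c(Yk − k_d) − 1] = 61.8 × (1 + 0.0825 × 16.4) / [16.4 × (0.544 × 9.31 − 0.0825) − 1] = 145.4 / 80.71 = 1.802 mg/L.

S ≈ 1.80 mg/L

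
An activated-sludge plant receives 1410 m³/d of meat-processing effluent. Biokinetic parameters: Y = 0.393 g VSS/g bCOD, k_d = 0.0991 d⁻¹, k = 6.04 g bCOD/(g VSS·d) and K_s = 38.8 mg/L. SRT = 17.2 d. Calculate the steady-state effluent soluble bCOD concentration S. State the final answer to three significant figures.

S ≈ 2.75 mg/L

From the Monod/SRT balance for a CMAS, S = K_s·(1+k_d θ_c)/[θ_c·(Y k − k_d) − 1] = 38.8 × (1 + 0.0991 × 17.2) / [17.2 × (0.393 × 6.04 − 0.0991) − 1] = 104.9 / 38.12 = 2.753 mg/L.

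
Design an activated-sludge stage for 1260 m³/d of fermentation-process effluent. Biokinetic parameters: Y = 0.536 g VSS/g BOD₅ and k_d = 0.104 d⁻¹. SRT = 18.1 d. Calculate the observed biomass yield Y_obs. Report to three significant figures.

Correct the yield for decay: Y_obs = Y/(1 + k_d θ_c) = 0.536 / (1 + 0.104 × 18.1) = 0.536 / 2.882 = 0.1860.

Y_obs ≈ 0.186 g VSS/g BOD₅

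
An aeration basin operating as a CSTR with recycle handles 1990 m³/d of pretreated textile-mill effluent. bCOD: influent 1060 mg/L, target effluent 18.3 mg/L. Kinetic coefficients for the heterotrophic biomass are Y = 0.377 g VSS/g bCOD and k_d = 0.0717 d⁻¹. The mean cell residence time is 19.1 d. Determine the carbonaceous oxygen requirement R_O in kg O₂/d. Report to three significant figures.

Y_obs = Y / (1 + k_d θ_c) = 0.377 / (1 + 0.0717 × 19.1) = 0.377 / 2.369 = 0.1591.
Q·(S₀ − S) = 1990 × (1060 − 18.3) × 10⁻³ = 2073 kg/d removed.
Net sludge production P_X = 0.1591 × 2073 = 329.8 kg VSS/d.
R_O = Q·ΔS − 1.42 P_X = 2073 − 468.4 = 1605 kg O₂/d.

R_O ≈ 1600 kg O₂/d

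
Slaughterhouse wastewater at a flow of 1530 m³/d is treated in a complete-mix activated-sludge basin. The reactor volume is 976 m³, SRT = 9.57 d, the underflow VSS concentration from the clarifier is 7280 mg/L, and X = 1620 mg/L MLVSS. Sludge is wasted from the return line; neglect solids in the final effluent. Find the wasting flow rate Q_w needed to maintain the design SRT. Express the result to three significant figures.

Wasting from the return line (neglecting effluent solids): Q_w = V·X / (θ_c·X_r) = 976.0 × 1620 / (9.57 × 7280) = 22.69 m³/d.

Q_w ≈ 22.7 m³/d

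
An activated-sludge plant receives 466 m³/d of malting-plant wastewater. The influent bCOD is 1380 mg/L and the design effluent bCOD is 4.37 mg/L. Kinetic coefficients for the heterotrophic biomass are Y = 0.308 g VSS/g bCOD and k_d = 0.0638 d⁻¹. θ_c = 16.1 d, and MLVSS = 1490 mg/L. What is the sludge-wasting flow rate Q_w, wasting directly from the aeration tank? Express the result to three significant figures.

Rearranging the biomass balance for a CMAS with decay, V = Y·Q·ΔS·θ_c / [X·(1+k_d θ_c)] = 0.308 × 466 × (1380 − 4.37) × 16.1 / [1490 × (1 + 0.0638 × 16.1)] = 3.18×10^6 / 3020 = 1052 m³.
For wasting at MLVSS concentration, Q_w = V/θ_c = 1052/16.1 = 65.37 m³/d.

Q_w ≈ 65.4 m³/d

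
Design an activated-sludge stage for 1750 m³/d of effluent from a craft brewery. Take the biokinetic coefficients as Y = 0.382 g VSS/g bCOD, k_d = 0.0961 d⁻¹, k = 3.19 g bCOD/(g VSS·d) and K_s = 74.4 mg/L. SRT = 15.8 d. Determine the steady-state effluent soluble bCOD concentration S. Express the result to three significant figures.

Effluent substrate depends only on kinetics and SRT: S = K_s(1 + k_d θ_c) / [θ_c(Yk − k_d) − 1] = 74.4 × (1 + 0.0961 × 15.8) / [15.8 × (0.382 × 3.19 − 0.0961) − 1] = 187.4 / 16.74 = 11.20 mg/L.

S ≈ 11.2 mg/L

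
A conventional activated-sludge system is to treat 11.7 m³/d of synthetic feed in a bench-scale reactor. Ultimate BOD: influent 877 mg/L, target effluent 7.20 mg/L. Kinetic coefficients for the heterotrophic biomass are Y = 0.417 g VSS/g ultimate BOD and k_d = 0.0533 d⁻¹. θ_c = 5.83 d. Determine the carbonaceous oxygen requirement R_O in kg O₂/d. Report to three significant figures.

Correct the yield for decay: Y_obs = Y/(1 + k_d θ_c) = 0.417 / (1 + 0.0533 × 5.83) = 0.417 / 1.311 = 0.3181.
Substrate removed = Q·(S₀ − S) = 11.7 m³/d × (877 − 7.20) g/m³ = 1.02×10^4 g/d = 10.18 kg/d.
P_X = Y_obs·Q·(S₀ − S) = 0.3181 × 10.18 = 3.238 kg VSS/d.
R_O = Q·ΔS − 1.42 P_X = 10.18 − 4.597 = 5.579 kg O₂/d.

R_O ≈ 5.58 kg O₂/d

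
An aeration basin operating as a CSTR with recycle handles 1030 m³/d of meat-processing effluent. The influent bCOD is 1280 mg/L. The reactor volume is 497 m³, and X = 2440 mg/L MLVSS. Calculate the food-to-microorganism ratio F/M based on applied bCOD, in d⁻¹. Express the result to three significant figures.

F/M ≈ 1.09 d⁻¹

Food-to-microorganism ratio F/M = Q S₀ / (V X) = 1030 × 1280 / (497.0 × 2440) = 1.087 d⁻¹.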